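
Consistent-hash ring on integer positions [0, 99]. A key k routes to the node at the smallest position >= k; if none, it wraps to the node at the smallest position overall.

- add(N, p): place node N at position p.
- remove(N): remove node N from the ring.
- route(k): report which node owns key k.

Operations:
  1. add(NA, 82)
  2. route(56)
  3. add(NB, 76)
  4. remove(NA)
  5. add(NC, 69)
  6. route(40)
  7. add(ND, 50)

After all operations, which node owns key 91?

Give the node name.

Answer: ND

Derivation:
Op 1: add NA@82 -> ring=[82:NA]
Op 2: route key 56: smallest pos >= 56 is 82 -> NA
Op 3: add NB@76 -> ring=[76:NB,82:NA]
Op 4: remove NA -> ring=[76:NB]
Op 5: add NC@69 -> ring=[69:NC,76:NB]
Op 6: route key 40: smallest pos >= 40 is 69 -> NC
Op 7: add ND@50 -> ring=[50:ND,69:NC,76:NB]
Final route key 91: none >= 91, wrap to smallest pos 50 -> ND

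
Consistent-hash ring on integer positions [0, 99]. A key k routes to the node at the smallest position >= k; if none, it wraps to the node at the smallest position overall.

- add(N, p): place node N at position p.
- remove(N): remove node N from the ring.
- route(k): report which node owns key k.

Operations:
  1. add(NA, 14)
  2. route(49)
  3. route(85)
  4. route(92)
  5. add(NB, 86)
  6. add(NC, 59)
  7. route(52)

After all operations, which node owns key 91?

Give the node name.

Answer: NA

Derivation:
Op 1: add NA@14 -> ring=[14:NA]
Op 2: route key 49: none >= 49, wrap to smallest pos 14 -> NA
Op 3: route key 85: none >= 85, wrap to smallest pos 14 -> NA
Op 4: route key 92: none >= 92, wrap to smallest pos 14 -> NA
Op 5: add NB@86 -> ring=[14:NA,86:NB]
Op 6: add NC@59 -> ring=[14:NA,59:NC,86:NB]
Op 7: route key 52: smallest pos >= 52 is 59 -> NC
Final route key 91: none >= 91, wrap to smallest pos 14 -> NA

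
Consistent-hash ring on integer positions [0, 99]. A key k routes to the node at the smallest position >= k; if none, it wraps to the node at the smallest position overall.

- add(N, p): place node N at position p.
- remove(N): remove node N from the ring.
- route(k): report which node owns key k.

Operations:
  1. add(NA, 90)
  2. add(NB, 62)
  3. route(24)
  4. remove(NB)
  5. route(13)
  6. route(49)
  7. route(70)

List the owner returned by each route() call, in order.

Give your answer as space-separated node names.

Op 1: add NA@90 -> ring=[90:NA]
Op 2: add NB@62 -> ring=[62:NB,90:NA]
Op 3: route key 24: smallest pos >= 24 is 62 -> NB
Op 4: remove NB -> ring=[90:NA]
Op 5: route key 13: smallest pos >= 13 is 90 -> NA
Op 6: route key 49: smallest pos >= 49 is 90 -> NA
Op 7: route key 70: smallest pos >= 70 is 90 -> NA

Answer: NB NA NA NA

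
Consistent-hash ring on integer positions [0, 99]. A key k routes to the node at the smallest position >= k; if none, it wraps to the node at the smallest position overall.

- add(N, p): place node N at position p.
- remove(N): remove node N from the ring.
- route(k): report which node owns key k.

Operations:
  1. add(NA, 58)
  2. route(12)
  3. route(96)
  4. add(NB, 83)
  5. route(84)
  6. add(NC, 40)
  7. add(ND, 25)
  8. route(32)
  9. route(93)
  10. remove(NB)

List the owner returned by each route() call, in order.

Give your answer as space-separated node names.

Answer: NA NA NA NC ND

Derivation:
Op 1: add NA@58 -> ring=[58:NA]
Op 2: route key 12: smallest pos >= 12 is 58 -> NA
Op 3: route key 96: none >= 96, wrap to smallest pos 58 -> NA
Op 4: add NB@83 -> ring=[58:NA,83:NB]
Op 5: route key 84: none >= 84, wrap to smallest pos 58 -> NA
Op 6: add NC@40 -> ring=[40:NC,58:NA,83:NB]
Op 7: add ND@25 -> ring=[25:ND,40:NC,58:NA,83:NB]
Op 8: route key 32: smallest pos >= 32 is 40 -> NC
Op 9: route key 93: none >= 93, wrap to smallest pos 25 -> ND
Op 10: remove NB -> ring=[25:ND,40:NC,58:NA]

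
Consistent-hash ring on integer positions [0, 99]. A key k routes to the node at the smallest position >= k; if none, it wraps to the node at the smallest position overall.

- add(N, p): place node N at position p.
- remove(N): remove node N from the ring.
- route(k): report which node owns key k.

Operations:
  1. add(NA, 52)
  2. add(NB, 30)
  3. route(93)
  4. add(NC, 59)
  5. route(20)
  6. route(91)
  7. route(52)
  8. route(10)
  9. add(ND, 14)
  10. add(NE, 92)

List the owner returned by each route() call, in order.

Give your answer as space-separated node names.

Answer: NB NB NB NA NB

Derivation:
Op 1: add NA@52 -> ring=[52:NA]
Op 2: add NB@30 -> ring=[30:NB,52:NA]
Op 3: route key 93: none >= 93, wrap to smallest pos 30 -> NB
Op 4: add NC@59 -> ring=[30:NB,52:NA,59:NC]
Op 5: route key 20: smallest pos >= 20 is 30 -> NB
Op 6: route key 91: none >= 91, wrap to smallest pos 30 -> NB
Op 7: route key 52: smallest pos >= 52 is 52 -> NA
Op 8: route key 10: smallest pos >= 10 is 30 -> NB
Op 9: add ND@14 -> ring=[14:ND,30:NB,52:NA,59:NC]
Op 10: add NE@92 -> ring=[14:ND,30:NB,52:NA,59:NC,92:NE]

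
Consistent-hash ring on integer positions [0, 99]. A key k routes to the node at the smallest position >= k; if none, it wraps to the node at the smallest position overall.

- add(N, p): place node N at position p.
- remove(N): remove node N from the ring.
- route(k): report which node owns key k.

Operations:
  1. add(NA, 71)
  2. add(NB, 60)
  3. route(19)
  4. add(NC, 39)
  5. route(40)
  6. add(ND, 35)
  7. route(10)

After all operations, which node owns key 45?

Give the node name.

Answer: NB

Derivation:
Op 1: add NA@71 -> ring=[71:NA]
Op 2: add NB@60 -> ring=[60:NB,71:NA]
Op 3: route key 19: smallest pos >= 19 is 60 -> NB
Op 4: add NC@39 -> ring=[39:NC,60:NB,71:NA]
Op 5: route key 40: smallest pos >= 40 is 60 -> NB
Op 6: add ND@35 -> ring=[35:ND,39:NC,60:NB,71:NA]
Op 7: route key 10: smallest pos >= 10 is 35 -> ND
Final route key 45: smallest pos >= 45 is 60 -> NB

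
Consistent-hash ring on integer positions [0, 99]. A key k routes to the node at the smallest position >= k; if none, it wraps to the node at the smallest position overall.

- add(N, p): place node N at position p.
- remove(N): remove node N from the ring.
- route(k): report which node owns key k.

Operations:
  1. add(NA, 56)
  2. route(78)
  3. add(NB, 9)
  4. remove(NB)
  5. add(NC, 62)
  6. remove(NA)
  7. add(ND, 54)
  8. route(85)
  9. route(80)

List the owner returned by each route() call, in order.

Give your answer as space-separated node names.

Op 1: add NA@56 -> ring=[56:NA]
Op 2: route key 78: none >= 78, wrap to smallest pos 56 -> NA
Op 3: add NB@9 -> ring=[9:NB,56:NA]
Op 4: remove NB -> ring=[56:NA]
Op 5: add NC@62 -> ring=[56:NA,62:NC]
Op 6: remove NA -> ring=[62:NC]
Op 7: add ND@54 -> ring=[54:ND,62:NC]
Op 8: route key 85: none >= 85, wrap to smallest pos 54 -> ND
Op 9: route key 80: none >= 80, wrap to smallest pos 54 -> ND

Answer: NA ND ND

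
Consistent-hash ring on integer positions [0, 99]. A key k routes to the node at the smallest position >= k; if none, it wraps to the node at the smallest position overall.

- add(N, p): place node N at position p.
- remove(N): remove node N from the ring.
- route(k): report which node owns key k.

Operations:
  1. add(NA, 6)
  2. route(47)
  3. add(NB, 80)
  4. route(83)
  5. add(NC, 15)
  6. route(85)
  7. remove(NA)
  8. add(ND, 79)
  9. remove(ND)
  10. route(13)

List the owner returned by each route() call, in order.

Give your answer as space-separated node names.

Answer: NA NA NA NC

Derivation:
Op 1: add NA@6 -> ring=[6:NA]
Op 2: route key 47: none >= 47, wrap to smallest pos 6 -> NA
Op 3: add NB@80 -> ring=[6:NA,80:NB]
Op 4: route key 83: none >= 83, wrap to smallest pos 6 -> NA
Op 5: add NC@15 -> ring=[6:NA,15:NC,80:NB]
Op 6: route key 85: none >= 85, wrap to smallest pos 6 -> NA
Op 7: remove NA -> ring=[15:NC,80:NB]
Op 8: add ND@79 -> ring=[15:NC,79:ND,80:NB]
Op 9: remove ND -> ring=[15:NC,80:NB]
Op 10: route key 13: smallest pos >= 13 is 15 -> NC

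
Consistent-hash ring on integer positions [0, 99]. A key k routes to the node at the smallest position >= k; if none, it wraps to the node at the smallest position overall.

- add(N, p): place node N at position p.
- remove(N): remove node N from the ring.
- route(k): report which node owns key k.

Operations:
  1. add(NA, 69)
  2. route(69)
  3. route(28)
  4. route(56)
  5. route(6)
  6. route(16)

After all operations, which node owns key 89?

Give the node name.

Op 1: add NA@69 -> ring=[69:NA]
Op 2: route key 69: smallest pos >= 69 is 69 -> NA
Op 3: route key 28: smallest pos >= 28 is 69 -> NA
Op 4: route key 56: smallest pos >= 56 is 69 -> NA
Op 5: route key 6: smallest pos >= 6 is 69 -> NA
Op 6: route key 16: smallest pos >= 16 is 69 -> NA
Final route key 89: none >= 89, wrap to smallest pos 69 -> NA

Answer: NA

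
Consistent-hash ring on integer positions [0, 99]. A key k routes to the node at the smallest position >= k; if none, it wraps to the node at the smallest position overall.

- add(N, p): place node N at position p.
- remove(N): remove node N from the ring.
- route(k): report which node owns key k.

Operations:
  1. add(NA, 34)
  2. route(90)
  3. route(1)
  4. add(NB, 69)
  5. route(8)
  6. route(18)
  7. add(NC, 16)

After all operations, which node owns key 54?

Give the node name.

Op 1: add NA@34 -> ring=[34:NA]
Op 2: route key 90: none >= 90, wrap to smallest pos 34 -> NA
Op 3: route key 1: smallest pos >= 1 is 34 -> NA
Op 4: add NB@69 -> ring=[34:NA,69:NB]
Op 5: route key 8: smallest pos >= 8 is 34 -> NA
Op 6: route key 18: smallest pos >= 18 is 34 -> NA
Op 7: add NC@16 -> ring=[16:NC,34:NA,69:NB]
Final route key 54: smallest pos >= 54 is 69 -> NB

Answer: NB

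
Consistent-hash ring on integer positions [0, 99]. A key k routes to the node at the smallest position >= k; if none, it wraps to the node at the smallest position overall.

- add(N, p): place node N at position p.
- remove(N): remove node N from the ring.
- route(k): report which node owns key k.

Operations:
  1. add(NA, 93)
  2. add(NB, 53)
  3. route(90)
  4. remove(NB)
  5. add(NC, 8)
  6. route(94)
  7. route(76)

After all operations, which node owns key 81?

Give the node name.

Op 1: add NA@93 -> ring=[93:NA]
Op 2: add NB@53 -> ring=[53:NB,93:NA]
Op 3: route key 90: smallest pos >= 90 is 93 -> NA
Op 4: remove NB -> ring=[93:NA]
Op 5: add NC@8 -> ring=[8:NC,93:NA]
Op 6: route key 94: none >= 94, wrap to smallest pos 8 -> NC
Op 7: route key 76: smallest pos >= 76 is 93 -> NA
Final route key 81: smallest pos >= 81 is 93 -> NA

Answer: NA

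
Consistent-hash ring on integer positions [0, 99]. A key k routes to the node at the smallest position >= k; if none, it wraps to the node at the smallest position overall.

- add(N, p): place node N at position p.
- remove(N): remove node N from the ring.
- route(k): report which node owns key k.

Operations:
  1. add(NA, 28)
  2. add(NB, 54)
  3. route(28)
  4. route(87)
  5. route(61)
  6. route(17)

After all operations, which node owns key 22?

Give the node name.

Op 1: add NA@28 -> ring=[28:NA]
Op 2: add NB@54 -> ring=[28:NA,54:NB]
Op 3: route key 28: smallest pos >= 28 is 28 -> NA
Op 4: route key 87: none >= 87, wrap to smallest pos 28 -> NA
Op 5: route key 61: none >= 61, wrap to smallest pos 28 -> NA
Op 6: route key 17: smallest pos >= 17 is 28 -> NA
Final route key 22: smallest pos >= 22 is 28 -> NA

Answer: NA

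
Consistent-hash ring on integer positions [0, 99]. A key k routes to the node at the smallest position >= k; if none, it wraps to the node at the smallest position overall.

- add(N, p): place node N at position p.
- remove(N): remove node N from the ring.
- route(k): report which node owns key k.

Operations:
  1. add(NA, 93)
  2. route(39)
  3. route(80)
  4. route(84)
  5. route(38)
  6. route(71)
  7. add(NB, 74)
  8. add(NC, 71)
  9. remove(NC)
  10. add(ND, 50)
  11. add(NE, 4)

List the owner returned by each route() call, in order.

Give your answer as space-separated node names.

Answer: NA NA NA NA NA

Derivation:
Op 1: add NA@93 -> ring=[93:NA]
Op 2: route key 39: smallest pos >= 39 is 93 -> NA
Op 3: route key 80: smallest pos >= 80 is 93 -> NA
Op 4: route key 84: smallest pos >= 84 is 93 -> NA
Op 5: route key 38: smallest pos >= 38 is 93 -> NA
Op 6: route key 71: smallest pos >= 71 is 93 -> NA
Op 7: add NB@74 -> ring=[74:NB,93:NA]
Op 8: add NC@71 -> ring=[71:NC,74:NB,93:NA]
Op 9: remove NC -> ring=[74:NB,93:NA]
Op 10: add ND@50 -> ring=[50:ND,74:NB,93:NA]
Op 11: add NE@4 -> ring=[4:NE,50:ND,74:NB,93:NA]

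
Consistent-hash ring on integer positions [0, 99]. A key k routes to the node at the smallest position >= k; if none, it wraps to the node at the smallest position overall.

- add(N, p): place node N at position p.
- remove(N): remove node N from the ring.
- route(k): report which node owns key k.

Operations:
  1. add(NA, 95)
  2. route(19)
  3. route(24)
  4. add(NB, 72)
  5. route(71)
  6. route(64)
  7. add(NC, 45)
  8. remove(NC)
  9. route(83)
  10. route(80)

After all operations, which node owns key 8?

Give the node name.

Answer: NB

Derivation:
Op 1: add NA@95 -> ring=[95:NA]
Op 2: route key 19: smallest pos >= 19 is 95 -> NA
Op 3: route key 24: smallest pos >= 24 is 95 -> NA
Op 4: add NB@72 -> ring=[72:NB,95:NA]
Op 5: route key 71: smallest pos >= 71 is 72 -> NB
Op 6: route key 64: smallest pos >= 64 is 72 -> NB
Op 7: add NC@45 -> ring=[45:NC,72:NB,95:NA]
Op 8: remove NC -> ring=[72:NB,95:NA]
Op 9: route key 83: smallest pos >= 83 is 95 -> NA
Op 10: route key 80: smallest pos >= 80 is 95 -> NA
Final route key 8: smallest pos >= 8 is 72 -> NB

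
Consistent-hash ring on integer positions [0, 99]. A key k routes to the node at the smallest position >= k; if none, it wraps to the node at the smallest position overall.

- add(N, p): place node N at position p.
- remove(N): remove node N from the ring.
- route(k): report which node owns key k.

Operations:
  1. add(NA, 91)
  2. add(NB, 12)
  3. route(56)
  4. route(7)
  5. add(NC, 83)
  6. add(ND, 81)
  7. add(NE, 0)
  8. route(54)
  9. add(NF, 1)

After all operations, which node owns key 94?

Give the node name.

Answer: NE

Derivation:
Op 1: add NA@91 -> ring=[91:NA]
Op 2: add NB@12 -> ring=[12:NB,91:NA]
Op 3: route key 56: smallest pos >= 56 is 91 -> NA
Op 4: route key 7: smallest pos >= 7 is 12 -> NB
Op 5: add NC@83 -> ring=[12:NB,83:NC,91:NA]
Op 6: add ND@81 -> ring=[12:NB,81:ND,83:NC,91:NA]
Op 7: add NE@0 -> ring=[0:NE,12:NB,81:ND,83:NC,91:NA]
Op 8: route key 54: smallest pos >= 54 is 81 -> ND
Op 9: add NF@1 -> ring=[0:NE,1:NF,12:NB,81:ND,83:NC,91:NA]
Final route key 94: none >= 94, wrap to smallest pos 0 -> NE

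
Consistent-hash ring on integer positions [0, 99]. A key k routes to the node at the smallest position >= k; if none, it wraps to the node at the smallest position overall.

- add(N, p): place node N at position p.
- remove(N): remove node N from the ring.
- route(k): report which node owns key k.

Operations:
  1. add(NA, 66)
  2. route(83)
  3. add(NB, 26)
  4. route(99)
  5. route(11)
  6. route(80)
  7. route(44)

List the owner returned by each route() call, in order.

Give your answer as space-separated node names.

Op 1: add NA@66 -> ring=[66:NA]
Op 2: route key 83: none >= 83, wrap to smallest pos 66 -> NA
Op 3: add NB@26 -> ring=[26:NB,66:NA]
Op 4: route key 99: none >= 99, wrap to smallest pos 26 -> NB
Op 5: route key 11: smallest pos >= 11 is 26 -> NB
Op 6: route key 80: none >= 80, wrap to smallest pos 26 -> NB
Op 7: route key 44: smallest pos >= 44 is 66 -> NA

Answer: NA NB NB NB NA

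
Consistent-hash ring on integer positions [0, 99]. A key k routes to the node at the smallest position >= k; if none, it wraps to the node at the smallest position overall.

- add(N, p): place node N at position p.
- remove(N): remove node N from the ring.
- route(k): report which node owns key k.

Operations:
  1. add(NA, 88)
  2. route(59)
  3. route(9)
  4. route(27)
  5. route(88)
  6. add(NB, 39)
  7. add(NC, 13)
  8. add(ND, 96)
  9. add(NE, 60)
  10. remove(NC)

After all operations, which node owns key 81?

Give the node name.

Op 1: add NA@88 -> ring=[88:NA]
Op 2: route key 59: smallest pos >= 59 is 88 -> NA
Op 3: route key 9: smallest pos >= 9 is 88 -> NA
Op 4: route key 27: smallest pos >= 27 is 88 -> NA
Op 5: route key 88: smallest pos >= 88 is 88 -> NA
Op 6: add NB@39 -> ring=[39:NB,88:NA]
Op 7: add NC@13 -> ring=[13:NC,39:NB,88:NA]
Op 8: add ND@96 -> ring=[13:NC,39:NB,88:NA,96:ND]
Op 9: add NE@60 -> ring=[13:NC,39:NB,60:NE,88:NA,96:ND]
Op 10: remove NC -> ring=[39:NB,60:NE,88:NA,96:ND]
Final route key 81: smallest pos >= 81 is 88 -> NA

Answer: NA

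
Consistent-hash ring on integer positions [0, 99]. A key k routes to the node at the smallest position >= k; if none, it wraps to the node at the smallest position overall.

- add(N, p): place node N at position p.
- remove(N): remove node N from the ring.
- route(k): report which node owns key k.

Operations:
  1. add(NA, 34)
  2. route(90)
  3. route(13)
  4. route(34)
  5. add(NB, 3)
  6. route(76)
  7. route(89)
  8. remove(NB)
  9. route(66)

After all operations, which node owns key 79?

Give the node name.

Op 1: add NA@34 -> ring=[34:NA]
Op 2: route key 90: none >= 90, wrap to smallest pos 34 -> NA
Op 3: route key 13: smallest pos >= 13 is 34 -> NA
Op 4: route key 34: smallest pos >= 34 is 34 -> NA
Op 5: add NB@3 -> ring=[3:NB,34:NA]
Op 6: route key 76: none >= 76, wrap to smallest pos 3 -> NB
Op 7: route key 89: none >= 89, wrap to smallest pos 3 -> NB
Op 8: remove NB -> ring=[34:NA]
Op 9: route key 66: none >= 66, wrap to smallest pos 34 -> NA
Final route key 79: none >= 79, wrap to smallest pos 34 -> NA

Answer: NA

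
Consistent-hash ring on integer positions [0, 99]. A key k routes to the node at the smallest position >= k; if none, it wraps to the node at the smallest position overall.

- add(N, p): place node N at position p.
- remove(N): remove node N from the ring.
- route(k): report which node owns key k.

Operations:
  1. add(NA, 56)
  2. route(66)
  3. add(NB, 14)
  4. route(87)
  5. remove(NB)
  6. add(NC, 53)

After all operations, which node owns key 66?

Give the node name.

Op 1: add NA@56 -> ring=[56:NA]
Op 2: route key 66: none >= 66, wrap to smallest pos 56 -> NA
Op 3: add NB@14 -> ring=[14:NB,56:NA]
Op 4: route key 87: none >= 87, wrap to smallest pos 14 -> NB
Op 5: remove NB -> ring=[56:NA]
Op 6: add NC@53 -> ring=[53:NC,56:NA]
Final route key 66: none >= 66, wrap to smallest pos 53 -> NC

Answer: NC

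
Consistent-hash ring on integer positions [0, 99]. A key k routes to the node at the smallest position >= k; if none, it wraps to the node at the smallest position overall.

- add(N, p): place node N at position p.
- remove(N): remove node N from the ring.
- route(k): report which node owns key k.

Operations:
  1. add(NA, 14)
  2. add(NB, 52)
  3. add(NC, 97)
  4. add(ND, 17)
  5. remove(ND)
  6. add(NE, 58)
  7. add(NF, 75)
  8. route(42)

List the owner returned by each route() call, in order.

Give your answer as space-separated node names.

Op 1: add NA@14 -> ring=[14:NA]
Op 2: add NB@52 -> ring=[14:NA,52:NB]
Op 3: add NC@97 -> ring=[14:NA,52:NB,97:NC]
Op 4: add ND@17 -> ring=[14:NA,17:ND,52:NB,97:NC]
Op 5: remove ND -> ring=[14:NA,52:NB,97:NC]
Op 6: add NE@58 -> ring=[14:NA,52:NB,58:NE,97:NC]
Op 7: add NF@75 -> ring=[14:NA,52:NB,58:NE,75:NF,97:NC]
Op 8: route key 42: smallest pos >= 42 is 52 -> NB

Answer: NB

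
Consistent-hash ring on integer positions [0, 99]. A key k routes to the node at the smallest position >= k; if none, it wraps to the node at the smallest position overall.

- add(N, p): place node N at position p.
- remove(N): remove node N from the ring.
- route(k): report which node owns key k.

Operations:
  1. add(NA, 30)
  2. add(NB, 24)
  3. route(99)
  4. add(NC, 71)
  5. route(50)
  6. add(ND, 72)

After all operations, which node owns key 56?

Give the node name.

Answer: NC

Derivation:
Op 1: add NA@30 -> ring=[30:NA]
Op 2: add NB@24 -> ring=[24:NB,30:NA]
Op 3: route key 99: none >= 99, wrap to smallest pos 24 -> NB
Op 4: add NC@71 -> ring=[24:NB,30:NA,71:NC]
Op 5: route key 50: smallest pos >= 50 is 71 -> NC
Op 6: add ND@72 -> ring=[24:NB,30:NA,71:NC,72:ND]
Final route key 56: smallest pos >= 56 is 71 -> NC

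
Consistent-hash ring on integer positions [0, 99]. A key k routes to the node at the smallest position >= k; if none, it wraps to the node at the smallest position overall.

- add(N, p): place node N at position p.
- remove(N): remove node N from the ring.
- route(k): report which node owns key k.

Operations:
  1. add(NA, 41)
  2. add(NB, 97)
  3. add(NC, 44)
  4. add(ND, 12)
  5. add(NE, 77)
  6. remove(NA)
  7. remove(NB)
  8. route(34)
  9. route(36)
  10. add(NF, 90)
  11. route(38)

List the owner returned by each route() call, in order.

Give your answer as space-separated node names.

Op 1: add NA@41 -> ring=[41:NA]
Op 2: add NB@97 -> ring=[41:NA,97:NB]
Op 3: add NC@44 -> ring=[41:NA,44:NC,97:NB]
Op 4: add ND@12 -> ring=[12:ND,41:NA,44:NC,97:NB]
Op 5: add NE@77 -> ring=[12:ND,41:NA,44:NC,77:NE,97:NB]
Op 6: remove NA -> ring=[12:ND,44:NC,77:NE,97:NB]
Op 7: remove NB -> ring=[12:ND,44:NC,77:NE]
Op 8: route key 34: smallest pos >= 34 is 44 -> NC
Op 9: route key 36: smallest pos >= 36 is 44 -> NC
Op 10: add NF@90 -> ring=[12:ND,44:NC,77:NE,90:NF]
Op 11: route key 38: smallest pos >= 38 is 44 -> NC

Answer: NC NC NC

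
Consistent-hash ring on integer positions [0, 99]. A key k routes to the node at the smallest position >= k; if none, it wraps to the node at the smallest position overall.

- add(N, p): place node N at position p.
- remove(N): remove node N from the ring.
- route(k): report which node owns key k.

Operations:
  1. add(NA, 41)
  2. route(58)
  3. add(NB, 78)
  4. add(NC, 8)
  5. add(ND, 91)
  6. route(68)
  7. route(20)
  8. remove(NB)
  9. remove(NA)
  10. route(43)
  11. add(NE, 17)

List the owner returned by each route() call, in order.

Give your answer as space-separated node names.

Answer: NA NB NA ND

Derivation:
Op 1: add NA@41 -> ring=[41:NA]
Op 2: route key 58: none >= 58, wrap to smallest pos 41 -> NA
Op 3: add NB@78 -> ring=[41:NA,78:NB]
Op 4: add NC@8 -> ring=[8:NC,41:NA,78:NB]
Op 5: add ND@91 -> ring=[8:NC,41:NA,78:NB,91:ND]
Op 6: route key 68: smallest pos >= 68 is 78 -> NB
Op 7: route key 20: smallest pos >= 20 is 41 -> NA
Op 8: remove NB -> ring=[8:NC,41:NA,91:ND]
Op 9: remove NA -> ring=[8:NC,91:ND]
Op 10: route key 43: smallest pos >= 43 is 91 -> ND
Op 11: add NE@17 -> ring=[8:NC,17:NE,91:ND]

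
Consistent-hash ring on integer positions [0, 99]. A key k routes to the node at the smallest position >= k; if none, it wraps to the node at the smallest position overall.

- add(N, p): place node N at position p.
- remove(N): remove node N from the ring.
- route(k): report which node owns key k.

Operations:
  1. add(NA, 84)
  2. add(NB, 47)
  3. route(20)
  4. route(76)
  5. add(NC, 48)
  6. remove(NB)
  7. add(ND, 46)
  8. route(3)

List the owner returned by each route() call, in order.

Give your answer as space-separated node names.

Answer: NB NA ND

Derivation:
Op 1: add NA@84 -> ring=[84:NA]
Op 2: add NB@47 -> ring=[47:NB,84:NA]
Op 3: route key 20: smallest pos >= 20 is 47 -> NB
Op 4: route key 76: smallest pos >= 76 is 84 -> NA
Op 5: add NC@48 -> ring=[47:NB,48:NC,84:NA]
Op 6: remove NB -> ring=[48:NC,84:NA]
Op 7: add ND@46 -> ring=[46:ND,48:NC,84:NA]
Op 8: route key 3: smallest pos >= 3 is 46 -> ND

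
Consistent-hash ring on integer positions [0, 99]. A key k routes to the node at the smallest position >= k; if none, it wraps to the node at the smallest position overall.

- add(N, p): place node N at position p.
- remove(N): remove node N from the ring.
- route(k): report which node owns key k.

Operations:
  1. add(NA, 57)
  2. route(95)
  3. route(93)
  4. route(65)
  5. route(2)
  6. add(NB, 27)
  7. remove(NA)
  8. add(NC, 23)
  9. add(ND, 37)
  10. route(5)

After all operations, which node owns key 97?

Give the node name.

Op 1: add NA@57 -> ring=[57:NA]
Op 2: route key 95: none >= 95, wrap to smallest pos 57 -> NA
Op 3: route key 93: none >= 93, wrap to smallest pos 57 -> NA
Op 4: route key 65: none >= 65, wrap to smallest pos 57 -> NA
Op 5: route key 2: smallest pos >= 2 is 57 -> NA
Op 6: add NB@27 -> ring=[27:NB,57:NA]
Op 7: remove NA -> ring=[27:NB]
Op 8: add NC@23 -> ring=[23:NC,27:NB]
Op 9: add ND@37 -> ring=[23:NC,27:NB,37:ND]
Op 10: route key 5: smallest pos >= 5 is 23 -> NC
Final route key 97: none >= 97, wrap to smallest pos 23 -> NC

Answer: NC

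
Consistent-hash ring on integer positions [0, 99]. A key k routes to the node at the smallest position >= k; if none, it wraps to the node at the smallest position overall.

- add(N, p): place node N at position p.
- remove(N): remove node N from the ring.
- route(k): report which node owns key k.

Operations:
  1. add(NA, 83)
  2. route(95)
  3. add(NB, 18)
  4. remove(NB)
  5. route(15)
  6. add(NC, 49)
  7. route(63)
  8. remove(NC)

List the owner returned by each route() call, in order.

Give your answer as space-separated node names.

Op 1: add NA@83 -> ring=[83:NA]
Op 2: route key 95: none >= 95, wrap to smallest pos 83 -> NA
Op 3: add NB@18 -> ring=[18:NB,83:NA]
Op 4: remove NB -> ring=[83:NA]
Op 5: route key 15: smallest pos >= 15 is 83 -> NA
Op 6: add NC@49 -> ring=[49:NC,83:NA]
Op 7: route key 63: smallest pos >= 63 is 83 -> NA
Op 8: remove NC -> ring=[83:NA]

Answer: NA NA NA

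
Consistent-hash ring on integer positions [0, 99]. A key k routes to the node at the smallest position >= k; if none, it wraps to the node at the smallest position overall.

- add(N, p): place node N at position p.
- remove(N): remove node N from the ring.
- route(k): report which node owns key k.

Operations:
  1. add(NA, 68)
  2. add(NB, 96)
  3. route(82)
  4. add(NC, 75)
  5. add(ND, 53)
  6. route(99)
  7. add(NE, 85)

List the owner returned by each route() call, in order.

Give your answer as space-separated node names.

Answer: NB ND

Derivation:
Op 1: add NA@68 -> ring=[68:NA]
Op 2: add NB@96 -> ring=[68:NA,96:NB]
Op 3: route key 82: smallest pos >= 82 is 96 -> NB
Op 4: add NC@75 -> ring=[68:NA,75:NC,96:NB]
Op 5: add ND@53 -> ring=[53:ND,68:NA,75:NC,96:NB]
Op 6: route key 99: none >= 99, wrap to smallest pos 53 -> ND
Op 7: add NE@85 -> ring=[53:ND,68:NA,75:NC,85:NE,96:NB]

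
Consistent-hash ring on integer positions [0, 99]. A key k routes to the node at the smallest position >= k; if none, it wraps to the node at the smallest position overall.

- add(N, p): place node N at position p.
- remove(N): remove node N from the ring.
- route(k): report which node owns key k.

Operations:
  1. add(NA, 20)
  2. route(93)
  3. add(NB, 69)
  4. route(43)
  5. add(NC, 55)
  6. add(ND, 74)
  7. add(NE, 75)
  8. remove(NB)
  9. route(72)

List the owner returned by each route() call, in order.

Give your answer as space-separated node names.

Op 1: add NA@20 -> ring=[20:NA]
Op 2: route key 93: none >= 93, wrap to smallest pos 20 -> NA
Op 3: add NB@69 -> ring=[20:NA,69:NB]
Op 4: route key 43: smallest pos >= 43 is 69 -> NB
Op 5: add NC@55 -> ring=[20:NA,55:NC,69:NB]
Op 6: add ND@74 -> ring=[20:NA,55:NC,69:NB,74:ND]
Op 7: add NE@75 -> ring=[20:NA,55:NC,69:NB,74:ND,75:NE]
Op 8: remove NB -> ring=[20:NA,55:NC,74:ND,75:NE]
Op 9: route key 72: smallest pos >= 72 is 74 -> ND

Answer: NA NB ND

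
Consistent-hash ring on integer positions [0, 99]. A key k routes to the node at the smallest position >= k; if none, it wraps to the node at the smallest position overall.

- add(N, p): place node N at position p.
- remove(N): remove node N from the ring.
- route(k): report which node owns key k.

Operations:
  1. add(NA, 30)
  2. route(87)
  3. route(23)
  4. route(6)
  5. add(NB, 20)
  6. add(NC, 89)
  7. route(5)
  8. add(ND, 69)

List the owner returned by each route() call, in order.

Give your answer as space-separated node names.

Answer: NA NA NA NB

Derivation:
Op 1: add NA@30 -> ring=[30:NA]
Op 2: route key 87: none >= 87, wrap to smallest pos 30 -> NA
Op 3: route key 23: smallest pos >= 23 is 30 -> NA
Op 4: route key 6: smallest pos >= 6 is 30 -> NA
Op 5: add NB@20 -> ring=[20:NB,30:NA]
Op 6: add NC@89 -> ring=[20:NB,30:NA,89:NC]
Op 7: route key 5: smallest pos >= 5 is 20 -> NB
Op 8: add ND@69 -> ring=[20:NB,30:NA,69:ND,89:NC]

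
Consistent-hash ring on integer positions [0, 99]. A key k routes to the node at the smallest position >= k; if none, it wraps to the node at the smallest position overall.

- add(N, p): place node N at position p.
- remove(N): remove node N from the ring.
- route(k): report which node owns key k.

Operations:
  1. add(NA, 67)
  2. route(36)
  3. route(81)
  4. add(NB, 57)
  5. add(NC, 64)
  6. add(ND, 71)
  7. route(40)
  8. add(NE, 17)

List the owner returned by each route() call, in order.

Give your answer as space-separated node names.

Op 1: add NA@67 -> ring=[67:NA]
Op 2: route key 36: smallest pos >= 36 is 67 -> NA
Op 3: route key 81: none >= 81, wrap to smallest pos 67 -> NA
Op 4: add NB@57 -> ring=[57:NB,67:NA]
Op 5: add NC@64 -> ring=[57:NB,64:NC,67:NA]
Op 6: add ND@71 -> ring=[57:NB,64:NC,67:NA,71:ND]
Op 7: route key 40: smallest pos >= 40 is 57 -> NB
Op 8: add NE@17 -> ring=[17:NE,57:NB,64:NC,67:NA,71:ND]

Answer: NA NA NB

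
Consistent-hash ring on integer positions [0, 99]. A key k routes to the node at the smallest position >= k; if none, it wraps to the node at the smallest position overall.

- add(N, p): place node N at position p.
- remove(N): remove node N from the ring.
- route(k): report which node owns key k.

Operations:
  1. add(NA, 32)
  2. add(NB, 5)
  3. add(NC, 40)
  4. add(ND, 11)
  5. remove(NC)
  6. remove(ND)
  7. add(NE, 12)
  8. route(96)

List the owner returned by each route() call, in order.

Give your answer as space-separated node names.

Answer: NB

Derivation:
Op 1: add NA@32 -> ring=[32:NA]
Op 2: add NB@5 -> ring=[5:NB,32:NA]
Op 3: add NC@40 -> ring=[5:NB,32:NA,40:NC]
Op 4: add ND@11 -> ring=[5:NB,11:ND,32:NA,40:NC]
Op 5: remove NC -> ring=[5:NB,11:ND,32:NA]
Op 6: remove ND -> ring=[5:NB,32:NA]
Op 7: add NE@12 -> ring=[5:NB,12:NE,32:NA]
Op 8: route key 96: none >= 96, wrap to smallest pos 5 -> NB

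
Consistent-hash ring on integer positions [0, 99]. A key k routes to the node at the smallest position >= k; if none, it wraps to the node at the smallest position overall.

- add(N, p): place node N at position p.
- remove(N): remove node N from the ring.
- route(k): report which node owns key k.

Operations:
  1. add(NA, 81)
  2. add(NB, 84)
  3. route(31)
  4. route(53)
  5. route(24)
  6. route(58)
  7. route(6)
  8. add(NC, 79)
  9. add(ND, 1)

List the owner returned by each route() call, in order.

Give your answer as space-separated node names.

Op 1: add NA@81 -> ring=[81:NA]
Op 2: add NB@84 -> ring=[81:NA,84:NB]
Op 3: route key 31: smallest pos >= 31 is 81 -> NA
Op 4: route key 53: smallest pos >= 53 is 81 -> NA
Op 5: route key 24: smallest pos >= 24 is 81 -> NA
Op 6: route key 58: smallest pos >= 58 is 81 -> NA
Op 7: route key 6: smallest pos >= 6 is 81 -> NA
Op 8: add NC@79 -> ring=[79:NC,81:NA,84:NB]
Op 9: add ND@1 -> ring=[1:ND,79:NC,81:NA,84:NB]

Answer: NA NA NA NA NA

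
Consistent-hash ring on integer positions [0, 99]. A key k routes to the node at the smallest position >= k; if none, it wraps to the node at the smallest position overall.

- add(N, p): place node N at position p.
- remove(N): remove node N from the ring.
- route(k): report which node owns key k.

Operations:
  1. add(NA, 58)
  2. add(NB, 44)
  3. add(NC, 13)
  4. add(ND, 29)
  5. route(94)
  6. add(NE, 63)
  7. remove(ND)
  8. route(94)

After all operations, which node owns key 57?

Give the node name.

Op 1: add NA@58 -> ring=[58:NA]
Op 2: add NB@44 -> ring=[44:NB,58:NA]
Op 3: add NC@13 -> ring=[13:NC,44:NB,58:NA]
Op 4: add ND@29 -> ring=[13:NC,29:ND,44:NB,58:NA]
Op 5: route key 94: none >= 94, wrap to smallest pos 13 -> NC
Op 6: add NE@63 -> ring=[13:NC,29:ND,44:NB,58:NA,63:NE]
Op 7: remove ND -> ring=[13:NC,44:NB,58:NA,63:NE]
Op 8: route key 94: none >= 94, wrap to smallest pos 13 -> NC
Final route key 57: smallest pos >= 57 is 58 -> NA

Answer: NA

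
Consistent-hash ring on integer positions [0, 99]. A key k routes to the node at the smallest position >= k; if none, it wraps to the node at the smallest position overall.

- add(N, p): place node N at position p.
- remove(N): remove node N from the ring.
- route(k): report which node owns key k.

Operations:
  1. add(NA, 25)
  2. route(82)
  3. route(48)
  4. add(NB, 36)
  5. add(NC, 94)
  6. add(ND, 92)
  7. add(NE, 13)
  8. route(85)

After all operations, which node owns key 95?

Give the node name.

Op 1: add NA@25 -> ring=[25:NA]
Op 2: route key 82: none >= 82, wrap to smallest pos 25 -> NA
Op 3: route key 48: none >= 48, wrap to smallest pos 25 -> NA
Op 4: add NB@36 -> ring=[25:NA,36:NB]
Op 5: add NC@94 -> ring=[25:NA,36:NB,94:NC]
Op 6: add ND@92 -> ring=[25:NA,36:NB,92:ND,94:NC]
Op 7: add NE@13 -> ring=[13:NE,25:NA,36:NB,92:ND,94:NC]
Op 8: route key 85: smallest pos >= 85 is 92 -> ND
Final route key 95: none >= 95, wrap to smallest pos 13 -> NE

Answer: NE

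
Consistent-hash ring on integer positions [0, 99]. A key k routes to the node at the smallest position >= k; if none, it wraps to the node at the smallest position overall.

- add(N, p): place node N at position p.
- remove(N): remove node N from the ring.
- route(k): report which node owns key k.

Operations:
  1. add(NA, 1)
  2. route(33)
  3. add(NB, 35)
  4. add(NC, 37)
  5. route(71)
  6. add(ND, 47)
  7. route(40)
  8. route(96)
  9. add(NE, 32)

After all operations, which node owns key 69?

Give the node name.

Op 1: add NA@1 -> ring=[1:NA]
Op 2: route key 33: none >= 33, wrap to smallest pos 1 -> NA
Op 3: add NB@35 -> ring=[1:NA,35:NB]
Op 4: add NC@37 -> ring=[1:NA,35:NB,37:NC]
Op 5: route key 71: none >= 71, wrap to smallest pos 1 -> NA
Op 6: add ND@47 -> ring=[1:NA,35:NB,37:NC,47:ND]
Op 7: route key 40: smallest pos >= 40 is 47 -> ND
Op 8: route key 96: none >= 96, wrap to smallest pos 1 -> NA
Op 9: add NE@32 -> ring=[1:NA,32:NE,35:NB,37:NC,47:ND]
Final route key 69: none >= 69, wrap to smallest pos 1 -> NA

Answer: NA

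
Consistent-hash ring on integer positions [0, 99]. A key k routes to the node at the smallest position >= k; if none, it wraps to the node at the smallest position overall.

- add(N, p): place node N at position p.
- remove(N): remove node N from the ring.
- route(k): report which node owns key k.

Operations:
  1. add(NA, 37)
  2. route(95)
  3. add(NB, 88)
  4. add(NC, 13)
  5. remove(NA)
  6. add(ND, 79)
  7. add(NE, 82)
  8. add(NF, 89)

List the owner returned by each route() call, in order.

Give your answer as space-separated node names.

Answer: NA

Derivation:
Op 1: add NA@37 -> ring=[37:NA]
Op 2: route key 95: none >= 95, wrap to smallest pos 37 -> NA
Op 3: add NB@88 -> ring=[37:NA,88:NB]
Op 4: add NC@13 -> ring=[13:NC,37:NA,88:NB]
Op 5: remove NA -> ring=[13:NC,88:NB]
Op 6: add ND@79 -> ring=[13:NC,79:ND,88:NB]
Op 7: add NE@82 -> ring=[13:NC,79:ND,82:NE,88:NB]
Op 8: add NF@89 -> ring=[13:NC,79:ND,82:NE,88:NB,89:NF]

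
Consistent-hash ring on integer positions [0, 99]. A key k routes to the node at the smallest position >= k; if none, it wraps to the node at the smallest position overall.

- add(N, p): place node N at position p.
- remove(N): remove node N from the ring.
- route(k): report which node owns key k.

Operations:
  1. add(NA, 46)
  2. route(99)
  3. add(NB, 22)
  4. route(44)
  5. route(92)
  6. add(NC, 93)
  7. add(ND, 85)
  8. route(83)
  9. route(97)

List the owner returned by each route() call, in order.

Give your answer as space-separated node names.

Answer: NA NA NB ND NB

Derivation:
Op 1: add NA@46 -> ring=[46:NA]
Op 2: route key 99: none >= 99, wrap to smallest pos 46 -> NA
Op 3: add NB@22 -> ring=[22:NB,46:NA]
Op 4: route key 44: smallest pos >= 44 is 46 -> NA
Op 5: route key 92: none >= 92, wrap to smallest pos 22 -> NB
Op 6: add NC@93 -> ring=[22:NB,46:NA,93:NC]
Op 7: add ND@85 -> ring=[22:NB,46:NA,85:ND,93:NC]
Op 8: route key 83: smallest pos >= 83 is 85 -> ND
Op 9: route key 97: none >= 97, wrap to smallest pos 22 -> NB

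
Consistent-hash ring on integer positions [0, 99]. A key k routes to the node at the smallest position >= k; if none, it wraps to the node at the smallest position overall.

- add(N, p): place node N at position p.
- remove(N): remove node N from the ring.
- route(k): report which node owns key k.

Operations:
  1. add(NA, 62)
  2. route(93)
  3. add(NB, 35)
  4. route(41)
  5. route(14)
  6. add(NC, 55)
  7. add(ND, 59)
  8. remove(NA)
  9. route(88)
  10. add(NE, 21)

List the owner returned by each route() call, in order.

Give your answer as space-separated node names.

Answer: NA NA NB NB

Derivation:
Op 1: add NA@62 -> ring=[62:NA]
Op 2: route key 93: none >= 93, wrap to smallest pos 62 -> NA
Op 3: add NB@35 -> ring=[35:NB,62:NA]
Op 4: route key 41: smallest pos >= 41 is 62 -> NA
Op 5: route key 14: smallest pos >= 14 is 35 -> NB
Op 6: add NC@55 -> ring=[35:NB,55:NC,62:NA]
Op 7: add ND@59 -> ring=[35:NB,55:NC,59:ND,62:NA]
Op 8: remove NA -> ring=[35:NB,55:NC,59:ND]
Op 9: route key 88: none >= 88, wrap to smallest pos 35 -> NB
Op 10: add NE@21 -> ring=[21:NE,35:NB,55:NC,59:ND]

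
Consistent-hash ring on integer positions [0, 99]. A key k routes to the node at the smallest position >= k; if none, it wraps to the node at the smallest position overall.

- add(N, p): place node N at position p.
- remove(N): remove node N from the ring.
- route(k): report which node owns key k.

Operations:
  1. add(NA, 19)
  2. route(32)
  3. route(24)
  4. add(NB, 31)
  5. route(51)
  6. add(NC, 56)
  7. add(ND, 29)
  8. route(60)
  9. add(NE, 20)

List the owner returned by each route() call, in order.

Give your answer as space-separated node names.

Answer: NA NA NA NA

Derivation:
Op 1: add NA@19 -> ring=[19:NA]
Op 2: route key 32: none >= 32, wrap to smallest pos 19 -> NA
Op 3: route key 24: none >= 24, wrap to smallest pos 19 -> NA
Op 4: add NB@31 -> ring=[19:NA,31:NB]
Op 5: route key 51: none >= 51, wrap to smallest pos 19 -> NA
Op 6: add NC@56 -> ring=[19:NA,31:NB,56:NC]
Op 7: add ND@29 -> ring=[19:NA,29:ND,31:NB,56:NC]
Op 8: route key 60: none >= 60, wrap to smallest pos 19 -> NA
Op 9: add NE@20 -> ring=[19:NA,20:NE,29:ND,31:NB,56:NC]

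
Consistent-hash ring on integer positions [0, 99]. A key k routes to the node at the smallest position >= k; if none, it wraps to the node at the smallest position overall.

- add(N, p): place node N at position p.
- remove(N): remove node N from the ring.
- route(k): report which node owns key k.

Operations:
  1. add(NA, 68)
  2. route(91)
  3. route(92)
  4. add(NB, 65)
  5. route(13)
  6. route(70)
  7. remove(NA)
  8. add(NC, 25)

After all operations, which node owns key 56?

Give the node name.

Op 1: add NA@68 -> ring=[68:NA]
Op 2: route key 91: none >= 91, wrap to smallest pos 68 -> NA
Op 3: route key 92: none >= 92, wrap to smallest pos 68 -> NA
Op 4: add NB@65 -> ring=[65:NB,68:NA]
Op 5: route key 13: smallest pos >= 13 is 65 -> NB
Op 6: route key 70: none >= 70, wrap to smallest pos 65 -> NB
Op 7: remove NA -> ring=[65:NB]
Op 8: add NC@25 -> ring=[25:NC,65:NB]
Final route key 56: smallest pos >= 56 is 65 -> NB

Answer: NB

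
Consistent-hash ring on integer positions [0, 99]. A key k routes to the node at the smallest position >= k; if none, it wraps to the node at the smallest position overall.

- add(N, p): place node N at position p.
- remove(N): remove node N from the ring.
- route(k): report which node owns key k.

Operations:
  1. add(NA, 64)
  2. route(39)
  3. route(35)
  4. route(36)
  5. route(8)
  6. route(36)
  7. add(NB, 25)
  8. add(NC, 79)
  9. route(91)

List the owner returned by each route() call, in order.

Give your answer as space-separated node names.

Answer: NA NA NA NA NA NB

Derivation:
Op 1: add NA@64 -> ring=[64:NA]
Op 2: route key 39: smallest pos >= 39 is 64 -> NA
Op 3: route key 35: smallest pos >= 35 is 64 -> NA
Op 4: route key 36: smallest pos >= 36 is 64 -> NA
Op 5: route key 8: smallest pos >= 8 is 64 -> NA
Op 6: route key 36: smallest pos >= 36 is 64 -> NA
Op 7: add NB@25 -> ring=[25:NB,64:NA]
Op 8: add NC@79 -> ring=[25:NB,64:NA,79:NC]
Op 9: route key 91: none >= 91, wrap to smallest pos 25 -> NB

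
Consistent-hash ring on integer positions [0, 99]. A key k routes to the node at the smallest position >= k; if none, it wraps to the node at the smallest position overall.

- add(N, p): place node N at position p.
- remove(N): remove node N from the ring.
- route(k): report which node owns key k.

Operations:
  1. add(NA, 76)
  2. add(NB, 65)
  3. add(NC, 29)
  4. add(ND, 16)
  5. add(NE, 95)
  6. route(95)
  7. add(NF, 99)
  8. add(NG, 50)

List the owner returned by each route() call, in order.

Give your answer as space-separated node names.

Answer: NE

Derivation:
Op 1: add NA@76 -> ring=[76:NA]
Op 2: add NB@65 -> ring=[65:NB,76:NA]
Op 3: add NC@29 -> ring=[29:NC,65:NB,76:NA]
Op 4: add ND@16 -> ring=[16:ND,29:NC,65:NB,76:NA]
Op 5: add NE@95 -> ring=[16:ND,29:NC,65:NB,76:NA,95:NE]
Op 6: route key 95: smallest pos >= 95 is 95 -> NE
Op 7: add NF@99 -> ring=[16:ND,29:NC,65:NB,76:NA,95:NE,99:NF]
Op 8: add NG@50 -> ring=[16:ND,29:NC,50:NG,65:NB,76:NA,95:NE,99:NF]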